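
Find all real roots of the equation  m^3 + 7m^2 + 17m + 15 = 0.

Possible rational roots are divisors of 15. Testing m = -3 gives 0, so (m + 3) is a factor.
Divide: m^3 + 7m^2 + 17m + 15 = (m + 3)(m^2 + 4m + 5).
The quadratic m^2 + 4m + 5 has discriminant -4 < 0, so no further real roots.

m = -3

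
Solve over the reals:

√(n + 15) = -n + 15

n = 10

Square both sides: n + 15 = (-n + 15)².
Expand and rearrange: n² - 31n + 210 = 0.
Solving gives n = 21 or n = 10.
Check each candidate in the original equation:
  n = 21: √(36) = 6, while -n + 15 = -6 — extraneous.
  n = 10: √(25) = 5, while -n + 15 = 5 — valid.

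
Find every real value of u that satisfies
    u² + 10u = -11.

u = -8.7417 or u = -1.2583

Rearrange to standard form: u² + 10u + 11 = 0.
Discriminant: (10)² − 4·1·11 = 56.
Quadratic formula: u = (-10 ± √56) / 2.
So u = -5 + √(14) ≈ -1.2583 or u = -5 - √(14) ≈ -8.7417.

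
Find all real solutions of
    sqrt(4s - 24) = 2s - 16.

Square both sides: 4s - 24 = (2s - 16)^2.
Expand and rearrange: 4s^2 - 68s + 280 = 0.
Solving gives s = 10 or s = 7.
Check each candidate in the original equation:
  s = 10: sqrt(16) = 4, while 2s - 16 = 4 — valid.
  s = 7: sqrt(4) = 2, while 2s - 16 = -2 — extraneous.

s = 10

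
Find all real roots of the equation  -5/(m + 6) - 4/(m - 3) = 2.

m = -9 or m = 1.5

Multiply both sides by (m + 6)(m - 3):
-5(m - 3) - 4(m + 6) = 2(m + 6)(m - 3).
Expand and collect terms: 2m^2 + 15m - 27 = 0.
Factor or apply the quadratic formula: m = 1.5 or m = -9.
Neither value makes a denominator zero (m != -6, m != 3), so both are valid.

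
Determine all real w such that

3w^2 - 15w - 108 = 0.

Factor: 3(w - 9)(w + 4) = 0.
So w = 9 or w = -4.

w = -4 or w = 9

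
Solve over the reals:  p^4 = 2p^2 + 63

Let u = p^2. The equation becomes u^2 - 2u - 63 = 0.
Factor: (u + 7)(u - 9) = 0, so u = -7 or u = 9.
p^2 = -7 < 0 has no real solution.
p^2 = 9 gives p = +/-3.

p = -3 or p = 3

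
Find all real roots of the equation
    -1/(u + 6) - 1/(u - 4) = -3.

Multiply both sides by (u + 6)(u - 4):
-(u - 4) - (u + 6) = -3(u + 6)(u - 4).
Expand and collect terms: -3u^2 - 4u + 74 = 0.
By the quadratic formula, u = (4 +/- sqrt(904)) / -6, so u ~= -5.6778 or u ~= 4.3444.
Neither value makes a denominator zero (u != -6, u != 4), so both are valid.

u = -5.6778 or u = 4.3444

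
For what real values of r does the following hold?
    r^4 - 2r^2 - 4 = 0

Let u = r^2. The equation becomes u^2 - 2u - 4 = 0.
By the quadratic formula, u = 1 + sqrt(5) or u = 1 - sqrt(5).
r^2 = 1 + sqrt(5) gives r = +/-sqrt(1 + sqrt(5)) ~= +/-1.7989.
r^2 = 1 - sqrt(5) < 0 has no real solution.

r = -1.7989 or r = 1.7989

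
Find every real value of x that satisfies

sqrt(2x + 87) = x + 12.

x = -3

Square both sides: 2x + 87 = (x + 12)^2.
Expand and rearrange: x^2 + 22x + 57 = 0.
Solving gives x = -3 or x = -19.
Check each candidate in the original equation:
  x = -3: sqrt(81) = 9, while x + 12 = 9 — valid.
  x = -19: sqrt(49) = 7, while x + 12 = -7 — extraneous.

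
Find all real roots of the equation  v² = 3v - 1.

v = 0.382 or v = 2.618

Rearrange to standard form: v² - 3v + 1 = 0.
Discriminant: (-3)² − 4·1·1 = 5.
Quadratic formula: v = (3 ± √5) / 2.
So v = √(5)/2 + 3/2 ≈ 2.618 or v = 3/2 - √(5)/2 ≈ 0.382.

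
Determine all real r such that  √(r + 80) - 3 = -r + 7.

r = 1

Isolate the radical: √(r + 80) = -r + 10.
Square both sides: r + 80 = (-r + 10)².
Expand and rearrange: r² - 21r + 20 = 0.
Solving gives r = 20 or r = 1.
Check each candidate in the original equation:
  r = 20: √(100) = 10, while -r + 10 = -10 — extraneous.
  r = 1: √(81) = 9, while -r + 10 = 9 — valid.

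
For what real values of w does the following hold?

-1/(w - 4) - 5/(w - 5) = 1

w = -1.1926 or w = 4.1926

Multiply both sides by (w - 4)(w - 5):
-(w - 5) - 5(w - 4) = (w - 4)(w - 5).
Expand and collect terms: w^2 - 3w - 5 = 0.
By the quadratic formula, w = (3 +/- sqrt(29)) / 2, so w ~= 4.1926 or w ~= -1.1926.
Neither value makes a denominator zero (w != 4, w != 5), so both are valid.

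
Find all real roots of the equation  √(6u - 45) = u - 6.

Square both sides: 6u - 45 = (u - 6)².
Expand and rearrange: u² - 18u + 81 = 0.
This gives the repeated root u = 9.
Check in the original equation:
  u = 9: √(9) = 3, while u - 6 = 3 — valid.

u = 9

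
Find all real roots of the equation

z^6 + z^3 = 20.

z = -1.71 or z = 1.5874

Let u = z^3. The equation becomes u^2 + u - 20 = 0.
Factor: (u - 4)(u + 5) = 0, so u = 4 or u = -5.
z^3 = 4 gives z = (4)^(1/3) ~= 1.5874.
z^3 = -5 gives z = -(5)^(1/3) ~= -1.71.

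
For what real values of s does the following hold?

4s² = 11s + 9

s = -0.6599 or s = 3.4099

Rearrange to standard form: 4s² - 11s - 9 = 0.
Discriminant: (-11)² − 4·4·(-9) = 265.
Quadratic formula: s = (11 ± √265) / 8.
So s = 11/8 + √(265)/8 ≈ 3.4099 or s = 11/8 - √(265)/8 ≈ -0.6599.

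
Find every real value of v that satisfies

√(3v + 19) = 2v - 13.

v = 10

Square both sides: 3v + 19 = (2v - 13)².
Expand and rearrange: 4v² - 55v + 150 = 0.
Solving gives v = 10 or v = 3.75.
Check each candidate in the original equation:
  v = 10: √(49) = 7, while 2v - 13 = 7 — valid.
  v = 3.75: √(30.25) = 5.5, while 2v - 13 = -5.5 — extraneous.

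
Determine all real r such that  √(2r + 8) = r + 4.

r = -4 or r = -2

Square both sides: 2r + 8 = (r + 4)².
Expand and rearrange: r² + 6r + 8 = 0.
Solving gives r = -2 or r = -4.
Check each candidate in the original equation:
  r = -2: √(4) = 2, while r + 4 = 2 — valid.
  r = -4: √(0) = 0, while r + 4 = 0 — valid.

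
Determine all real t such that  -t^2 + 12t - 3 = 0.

t = 0.2554 or t = 11.7446

Discriminant: (12)^2 - 4*(-1)*(-3) = 132.
Quadratic formula: t = (-12 +/- sqrt(132)) / (-2).
So t = 6 - sqrt(33) ~= 0.2554 or t = sqrt(33) + 6 ~= 11.7446.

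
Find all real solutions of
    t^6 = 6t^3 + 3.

t = -0.7742 or t = 1.8628

Let u = t^3. The equation becomes u^2 - 6u - 3 = 0.
By the quadratic formula, u = 3 + 2*sqrt(3) or u = 3 - 2*sqrt(3).
t^3 = 3 + 2*sqrt(3) gives t = (3 + 2*sqrt(3))^(1/3) ~= 1.8628.
t^3 = 3 - 2*sqrt(3) gives t = -(-3 + 2*sqrt(3))^(1/3) ~= -0.7742.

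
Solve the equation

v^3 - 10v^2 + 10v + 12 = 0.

v = -0.6904 or v = 2 or v = 8.6904

Possible rational roots are divisors of 12. Testing v = 2 gives 0, so (v - 2) is a factor.
Divide: v^3 - 10v^2 + 10v + 12 = (v - 2)(v^2 - 8v - 6).
Apply the quadratic formula to v^2 - 8v - 6 = 0: v = (8 +/- sqrt(88))/2, i.e. v ~= 8.6904 or v ~= -0.6904.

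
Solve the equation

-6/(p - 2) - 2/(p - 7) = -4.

p = 3.3206 or p = 7.6794

Multiply both sides by (p - 2)(p - 7):
-6(p - 7) - 2(p - 2) = -4(p - 2)(p - 7).
Expand and collect terms: -4p^2 + 44p - 102 = 0.
By the quadratic formula, p = (-44 +/- sqrt(304)) / -8, so p ~= 3.3206 or p ~= 7.6794.
Neither value makes a denominator zero (p != 2, p != 7), so both are valid.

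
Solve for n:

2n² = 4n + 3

Rearrange to standard form: 2n² - 4n - 3 = 0.
Discriminant: (-4)² − 4·2·(-3) = 40.
Quadratic formula: n = (4 ± √40) / 4.
So n = 1 + √(10)/2 ≈ 2.5811 or n = 1 - √(10)/2 ≈ -0.5811.

n = -0.5811 or n = 2.5811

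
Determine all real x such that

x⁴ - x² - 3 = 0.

Let u = x². The equation becomes u² - u - 3 = 0.
By the quadratic formula, u = 1/2 + √(13)/2 or u = 1/2 - √(13)/2.
x² = 1/2 + √(13)/2 gives x = ±√(1/2 + √(13)/2) ≈ ±1.5175.
x² = 1/2 - √(13)/2 < 0 has no real solution.

x = -1.5175 or x = 1.5175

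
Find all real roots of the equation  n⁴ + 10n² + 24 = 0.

No real solutions.

Let u = n². The equation becomes u² + 10u + 24 = 0.
Factor: (u + 4)(u + 6) = 0, so u = -4 or u = -6.
n² = -4 < 0 has no real solution.
n² = -6 < 0 has no real solution.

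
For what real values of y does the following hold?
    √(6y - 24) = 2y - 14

y = 10

Square both sides: 6y - 24 = (2y - 14)².
Expand and rearrange: 4y² - 62y + 220 = 0.
Solving gives y = 10 or y = 5.5.
Check each candidate in the original equation:
  y = 10: √(36) = 6, while 2y - 14 = 6 — valid.
  y = 5.5: √(9) = 3, while 2y - 14 = -3 — extraneous.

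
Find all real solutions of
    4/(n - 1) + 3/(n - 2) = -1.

Multiply both sides by (n - 1)(n - 2):
4(n - 2) + 3(n - 1) = -(n - 1)(n - 2).
Expand and collect terms: -n^2 - 4n + 9 = 0.
By the quadratic formula, n = (4 +/- sqrt(52)) / -2, so n ~= -5.6056 or n ~= 1.6056.
Neither value makes a denominator zero (n != 1, n != 2), so both are valid.

n = -5.6056 or n = 1.6056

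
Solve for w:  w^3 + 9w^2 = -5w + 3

w = -8.3589 or w = -1 or w = 0.3589

Rearrange: w^3 + 9w^2 + 5w - 3 = 0.
Possible rational roots are divisors of -3. Testing w = -1 gives 0, so (w + 1) is a factor.
Divide: w^3 + 9w^2 + 5w - 3 = (w + 1)(w^2 + 8w - 3).
Apply the quadratic formula to w^2 + 8w - 3 = 0: w = (-8 +/- sqrt(76))/2, i.e. w ~= 0.3589 or w ~= -8.3589.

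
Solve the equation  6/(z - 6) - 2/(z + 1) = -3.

z = 0 or z = 3.6667

Multiply both sides by (z - 6)(z + 1):
6(z + 1) - 2(z - 6) = -3(z - 6)(z + 1).
Expand and collect terms: -3z^2 + 11z = 0.
Factor or apply the quadratic formula: z = 0 or z = 3.6667.
Neither value makes a denominator zero (z != 6, z != -1), so both are valid.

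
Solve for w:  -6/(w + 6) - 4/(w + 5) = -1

Multiply both sides by (w + 6)(w + 5):
-6(w + 5) - 4(w + 6) = -(w + 6)(w + 5).
Expand and collect terms: -w² - w + 24 = 0.
By the quadratic formula, w = (1 ± √97) / -2, so w ≈ -5.4244 or w ≈ 4.4244.
Neither value makes a denominator zero (w ≠ -6, w ≠ -5), so both are valid.

w = -5.4244 or w = 4.4244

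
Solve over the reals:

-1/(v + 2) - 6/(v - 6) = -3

Multiply both sides by (v + 2)(v - 6):
-(v - 6) - 6(v + 2) = -3(v + 2)(v - 6).
Expand and collect terms: -3v² + 19v + 42 = 0.
By the quadratic formula, v = (-19 ± √865) / -6, so v ≈ -1.7351 or v ≈ 8.0685.
Neither value makes a denominator zero (v ≠ -2, v ≠ 6), so both are valid.

v = -1.7351 or v = 8.0685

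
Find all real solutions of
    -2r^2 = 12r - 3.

Rearrange to standard form: -2r^2 - 12r + 3 = 0.
Discriminant: (-12)^2 - 4*(-2)*3 = 168.
Quadratic formula: r = (12 +/- sqrt(168)) / (-4).
So r = -sqrt(42)/2 - 3 ~= -6.2404 or r = -3 + sqrt(42)/2 ~= 0.2404.

r = -6.2404 or r = 0.2404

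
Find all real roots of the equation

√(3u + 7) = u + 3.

u = -2 or u = -1

Square both sides: 3u + 7 = (u + 3)².
Expand and rearrange: u² + 3u + 2 = 0.
Solving gives u = -1 or u = -2.
Check each candidate in the original equation:
  u = -1: √(4) = 2, while u + 3 = 2 — valid.
  u = -2: √(1) = 1, while u + 3 = 1 — valid.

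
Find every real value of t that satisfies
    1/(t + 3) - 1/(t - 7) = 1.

t = -1.873 or t = 5.873

Multiply both sides by (t + 3)(t - 7):
(t - 7) - (t + 3) = (t + 3)(t - 7).
Expand and collect terms: t² - 4t - 11 = 0.
By the quadratic formula, t = (4 ± √60) / 2, so t ≈ 5.873 or t ≈ -1.873.
Neither value makes a denominator zero (t ≠ -3, t ≠ 7), so both are valid.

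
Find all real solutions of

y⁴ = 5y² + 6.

Let u = y². The equation becomes u² - 5u - 6 = 0.
Factor: (u + 1)(u - 6) = 0, so u = -1 or u = 6.
y² = -1 < 0 has no real solution.
y² = 6 gives y = ±√(6) ≈ ±2.4495.

y = -2.4495 or y = 2.4495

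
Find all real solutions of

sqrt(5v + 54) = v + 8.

v = -1

Square both sides: 5v + 54 = (v + 8)^2.
Expand and rearrange: v^2 + 11v + 10 = 0.
Solving gives v = -1 or v = -10.
Check each candidate in the original equation:
  v = -1: sqrt(49) = 7, while v + 8 = 7 — valid.
  v = -10: sqrt(4) = 2, while v + 8 = -2 — extraneous.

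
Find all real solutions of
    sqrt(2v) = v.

Square both sides: 2v = (v)^2.
Expand and rearrange: v^2 - 2v = 0.
Solving gives v = 2 or v = 0.
Check each candidate in the original equation:
  v = 2: sqrt(4) = 2, while v = 2 — valid.
  v = 0: sqrt(0) = 0, while v = 0 — valid.

v = 0 or v = 2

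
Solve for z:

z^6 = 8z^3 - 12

Let u = z^3. The equation becomes u^2 - 8u + 12 = 0.
Factor: (u - 2)(u - 6) = 0, so u = 2 or u = 6.
z^3 = 2 gives z = (2)^(1/3) ~= 1.2599.
z^3 = 6 gives z = (6)^(1/3) ~= 1.8171.

z = 1.2599 or z = 1.8171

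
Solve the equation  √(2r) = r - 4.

Square both sides: 2r = (r - 4)².
Expand and rearrange: r² - 10r + 16 = 0.
Solving gives r = 8 or r = 2.
Check each candidate in the original equation:
  r = 8: √(16) = 4, while r - 4 = 4 — valid.
  r = 2: √(4) = 2, while r - 4 = -2 — extraneous.

r = 8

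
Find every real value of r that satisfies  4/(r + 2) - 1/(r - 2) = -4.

r = -2.9519 or r = 2.2019

Multiply both sides by (r + 2)(r - 2):
4(r - 2) - (r + 2) = -4(r + 2)(r - 2).
Expand and collect terms: -4r² - 3r + 26 = 0.
By the quadratic formula, r = (3 ± √425) / -8, so r ≈ -2.9519 or r ≈ 2.2019.
Neither value makes a denominator zero (r ≠ -2, r ≠ 2), so both are valid.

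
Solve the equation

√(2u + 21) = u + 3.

u = 2

Square both sides: 2u + 21 = (u + 3)².
Expand and rearrange: u² + 4u - 12 = 0.
Solving gives u = 2 or u = -6.
Check each candidate in the original equation:
  u = 2: √(25) = 5, while u + 3 = 5 — valid.
  u = -6: √(9) = 3, while u + 3 = -3 — extraneous.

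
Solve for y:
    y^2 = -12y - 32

y = -8 or y = -4

Bring every term to one side: y^2 + 12y + 32 = 0.
Factor: (y + 4)(y + 8) = 0.
So y = -4 or y = -8.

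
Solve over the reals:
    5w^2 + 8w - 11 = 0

Discriminant: (8)^2 - 4*5*(-11) = 284.
Quadratic formula: w = (-8 +/- sqrt(284)) / 10.
So w = -4/5 + sqrt(71)/5 ~= 0.8852 or w = -sqrt(71)/5 - 4/5 ~= -2.4852.

w = -2.4852 or w = 0.8852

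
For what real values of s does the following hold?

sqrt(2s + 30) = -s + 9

s = 3

Square both sides: 2s + 30 = (-s + 9)^2.
Expand and rearrange: s^2 - 20s + 51 = 0.
Solving gives s = 17 or s = 3.
Check each candidate in the original equation:
  s = 17: sqrt(64) = 8, while -s + 9 = -8 — extraneous.
  s = 3: sqrt(36) = 6, while -s + 9 = 6 — valid.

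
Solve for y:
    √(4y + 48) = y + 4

y = 4

Square both sides: 4y + 48 = (y + 4)².
Expand and rearrange: y² + 4y - 32 = 0.
Solving gives y = 4 or y = -8.
Check each candidate in the original equation:
  y = 4: √(64) = 8, while y + 4 = 8 — valid.
  y = -8: √(16) = 4, while y + 4 = -4 — extraneous.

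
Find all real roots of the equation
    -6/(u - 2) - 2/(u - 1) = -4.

Multiply both sides by (u - 2)(u - 1):
-6(u - 1) - 2(u - 2) = -4(u - 2)(u - 1).
Expand and collect terms: -4u² + 20u - 18 = 0.
By the quadratic formula, u = (-20 ± √112) / -8, so u ≈ 1.1771 or u ≈ 3.8229.
Neither value makes a denominator zero (u ≠ 2, u ≠ 1), so both are valid.

u = 1.1771 or u = 3.8229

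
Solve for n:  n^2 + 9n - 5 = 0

Discriminant: (9)^2 - 4*1*(-5) = 101.
Quadratic formula: n = (-9 +/- sqrt(101)) / 2.
So n = -9/2 + sqrt(101)/2 ~= 0.5249 or n = -sqrt(101)/2 - 9/2 ~= -9.5249.

n = -9.5249 or n = 0.5249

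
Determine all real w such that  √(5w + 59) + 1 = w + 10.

w = -2

Isolate the radical: √(5w + 59) = w + 9.
Square both sides: 5w + 59 = (w + 9)².
Expand and rearrange: w² + 13w + 22 = 0.
Solving gives w = -2 or w = -11.
Check each candidate in the original equation:
  w = -2: √(49) = 7, while w + 9 = 7 — valid.
  w = -11: √(4) = 2, while w + 9 = -2 — extraneous.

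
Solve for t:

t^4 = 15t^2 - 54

Let u = t^2. The equation becomes u^2 - 15u + 54 = 0.
Factor: (u - 6)(u - 9) = 0, so u = 6 or u = 9.
t^2 = 6 gives t = +/-sqrt(6) ~= +/-2.4495.
t^2 = 9 gives t = +/-3.

t = -3 or t = -2.4495 or t = 2.4495 or t = 3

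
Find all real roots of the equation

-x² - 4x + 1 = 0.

x = -4.2361 or x = 0.2361

Discriminant: (-4)² − 4·(-1)·1 = 20.
Quadratic formula: x = (4 ± √20) / (-2).
So x = -√(5) - 2 ≈ -4.2361 or x = -2 + √(5) ≈ 0.2361.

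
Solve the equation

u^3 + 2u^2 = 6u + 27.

Rearrange: u^3 + 2u^2 - 6u - 27 = 0.
Possible rational roots are divisors of -27. Testing u = 3 gives 0, so (u - 3) is a factor.
Divide: u^3 + 2u^2 - 6u - 27 = (u - 3)(u^2 + 5u + 9).
The quadratic u^2 + 5u + 9 has discriminant -11 < 0, so no further real roots.

u = 3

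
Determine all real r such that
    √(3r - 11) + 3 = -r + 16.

r = 9

Isolate the radical: √(3r - 11) = -r + 13.
Square both sides: 3r - 11 = (-r + 13)².
Expand and rearrange: r² - 29r + 180 = 0.
Solving gives r = 20 or r = 9.
Check each candidate in the original equation:
  r = 20: √(49) = 7, while -r + 13 = -7 — extraneous.
  r = 9: √(16) = 4, while -r + 13 = 4 — valid.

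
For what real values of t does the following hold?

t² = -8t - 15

t = -5 or t = -3

Bring every term to one side: t² + 8t + 15 = 0.
Factor: (t + 3)(t + 5) = 0.
So t = -3 or t = -5.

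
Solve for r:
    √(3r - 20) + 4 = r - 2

r = 7 or r = 8

Isolate the radical: √(3r - 20) = r - 6.
Square both sides: 3r - 20 = (r - 6)².
Expand and rearrange: r² - 15r + 56 = 0.
Solving gives r = 8 or r = 7.
Check each candidate in the original equation:
  r = 8: √(4) = 2, while r - 6 = 2 — valid.
  r = 7: √(1) = 1, while r - 6 = 1 — valid.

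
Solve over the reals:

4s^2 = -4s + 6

s = -1.8229 or s = 0.8229

Rearrange to standard form: 4s^2 + 4s - 6 = 0.
Discriminant: (4)^2 - 4*4*(-6) = 112.
Quadratic formula: s = (-4 +/- sqrt(112)) / 8.
So s = -1/2 + sqrt(7)/2 ~= 0.8229 or s = -sqrt(7)/2 - 1/2 ~= -1.8229.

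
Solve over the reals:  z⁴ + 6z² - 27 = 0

Let u = z². The equation becomes u² + 6u - 27 = 0.
Factor: (u + 9)(u - 3) = 0, so u = -9 or u = 3.
z² = -9 < 0 has no real solution.
z² = 3 gives z = ±√(3) ≈ ±1.7321.

z = -1.7321 or z = 1.7321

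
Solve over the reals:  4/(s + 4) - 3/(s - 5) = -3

Multiply both sides by (s + 4)(s - 5):
4(s - 5) - 3(s + 4) = -3(s + 4)(s - 5).
Expand and collect terms: -3s² + 2s + 92 = 0.
By the quadratic formula, s = (-2 ± √1108) / -6, so s ≈ -5.2144 or s ≈ 5.8811.
Neither value makes a denominator zero (s ≠ -4, s ≠ 5), so both are valid.

s = -5.2144 or s = 5.8811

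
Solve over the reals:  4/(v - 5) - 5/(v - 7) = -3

v = 4.1597 or v = 8.1736

Multiply both sides by (v - 5)(v - 7):
4(v - 7) - 5(v - 5) = -3(v - 5)(v - 7).
Expand and collect terms: -3v^2 + 37v - 102 = 0.
By the quadratic formula, v = (-37 +/- sqrt(145)) / -6, so v ~= 4.1597 or v ~= 8.1736.
Neither value makes a denominator zero (v != 5, v != 7), so both are valid.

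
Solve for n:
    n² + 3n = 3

n = -3.7913 or n = 0.7913

Rearrange to standard form: n² + 3n - 3 = 0.
Discriminant: (3)² − 4·1·(-3) = 21.
Quadratic formula: n = (-3 ± √21) / 2.
So n = -3/2 + √(21)/2 ≈ 0.7913 or n = -√(21)/2 - 3/2 ≈ -3.7913.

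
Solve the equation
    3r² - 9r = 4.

r = -0.393 or r = 3.393

Rearrange to standard form: 3r² - 9r - 4 = 0.
Discriminant: (-9)² − 4·3·(-4) = 129.
Quadratic formula: r = (9 ± √129) / 6.
So r = 3/2 + √(129)/6 ≈ 3.393 or r = 3/2 - √(129)/6 ≈ -0.393.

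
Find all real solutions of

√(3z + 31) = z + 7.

Square both sides: 3z + 31 = (z + 7)².
Expand and rearrange: z² + 11z + 18 = 0.
Solving gives z = -2 or z = -9.
Check each candidate in the original equation:
  z = -2: √(25) = 5, while z + 7 = 5 — valid.
  z = -9: √(4) = 2, while z + 7 = -2 — extraneous.

z = -2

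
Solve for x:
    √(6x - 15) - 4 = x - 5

Isolate the radical: √(6x - 15) = x - 1.
Square both sides: 6x - 15 = (x - 1)².
Expand and rearrange: x² - 8x + 16 = 0.
This gives the repeated root x = 4.
Check in the original equation:
  x = 4: √(9) = 3, while x - 1 = 3 — valid.

x = 4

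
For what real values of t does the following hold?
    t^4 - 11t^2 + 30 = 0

Let u = t^2. The equation becomes u^2 - 11u + 30 = 0.
Factor: (u - 6)(u - 5) = 0, so u = 6 or u = 5.
t^2 = 6 gives t = +/-sqrt(6) ~= +/-2.4495.
t^2 = 5 gives t = +/-sqrt(5) ~= +/-2.2361.

t = -2.4495 or t = -2.2361 or t = 2.2361 or t = 2.4495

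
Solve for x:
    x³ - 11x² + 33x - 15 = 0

x = 0.5505 or x = 5 or x = 5.4495

Possible rational roots are divisors of -15. Testing x = 5 gives 0, so (x - 5) is a factor.
Divide: x³ - 11x² + 33x - 15 = (x - 5)(x² - 6x + 3).
Apply the quadratic formula to x² - 6x + 3 = 0: x = (6 ± √24)/2, i.e. x ≈ 5.4495 or x ≈ 0.5505.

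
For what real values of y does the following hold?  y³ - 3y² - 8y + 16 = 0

y = -2.5616 or y = 1.5616 or y = 4

Possible rational roots are divisors of 16. Testing y = 4 gives 0, so (y - 4) is a factor.
Divide: y³ - 3y² - 8y + 16 = (y - 4)(y² + y - 4).
Apply the quadratic formula to y² + y - 4 = 0: y = (-1 ± √17)/2, i.e. y ≈ 1.5616 or y ≈ -2.5616.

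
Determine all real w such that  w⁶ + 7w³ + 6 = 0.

w = -1.8171 or w = -1

Let u = w³. The equation becomes u² + 7u + 6 = 0.
Factor: (u + 1)(u + 6) = 0, so u = -1 or u = -6.
w³ = -1 gives w = -1.
w³ = -6 gives w = -∛(6) ≈ -1.8171.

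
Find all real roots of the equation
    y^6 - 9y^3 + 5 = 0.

Let u = y^3. The equation becomes u^2 - 9u + 5 = 0.
By the quadratic formula, u = sqrt(61)/2 + 9/2 or u = 9/2 - sqrt(61)/2.
y^3 = sqrt(61)/2 + 9/2 gives y = (sqrt(61)/2 + 9/2)^(1/3) ~= 2.0332.
y^3 = 9/2 - sqrt(61)/2 gives y = (9/2 - sqrt(61)/2)^(1/3) ~= 0.841.

y = 0.841 or y = 2.0332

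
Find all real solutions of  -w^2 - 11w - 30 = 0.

w = -6 or w = -5

Factor: -1(w + 5)(w + 6) = 0.
So w = -5 or w = -6.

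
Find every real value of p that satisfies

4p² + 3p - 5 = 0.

Discriminant: (3)² − 4·4·(-5) = 89.
Quadratic formula: p = (-3 ± √89) / 8.
So p = -3/8 + √(89)/8 ≈ 0.8042 or p = -√(89)/8 - 3/8 ≈ -1.5542.

p = -1.5542 or p = 0.8042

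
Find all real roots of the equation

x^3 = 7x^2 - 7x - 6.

x = -0.5414 or x = 2 or x = 5.5414

Rearrange: x^3 - 7x^2 + 7x + 6 = 0.
Possible rational roots are divisors of 6. Testing x = 2 gives 0, so (x - 2) is a factor.
Divide: x^3 - 7x^2 + 7x + 6 = (x - 2)(x^2 - 5x - 3).
Apply the quadratic formula to x^2 - 5x - 3 = 0: x = (5 +/- sqrt(37))/2, i.e. x ~= 5.5414 or x ~= -0.5414.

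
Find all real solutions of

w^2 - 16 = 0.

w = -4 or w = 4

Factor: (w + 4)(w - 4) = 0.
So w = -4 or w = 4.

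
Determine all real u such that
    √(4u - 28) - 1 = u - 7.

Isolate the radical: √(4u - 28) = u - 6.
Square both sides: 4u - 28 = (u - 6)².
Expand and rearrange: u² - 16u + 64 = 0.
This gives the repeated root u = 8.
Check in the original equation:
  u = 8: √(4) = 2, while u - 6 = 2 — valid.

u = 8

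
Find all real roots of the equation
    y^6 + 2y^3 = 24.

y = -1.8171 or y = 1.5874

Let u = y^3. The equation becomes u^2 + 2u - 24 = 0.
Factor: (u - 4)(u + 6) = 0, so u = 4 or u = -6.
y^3 = 4 gives y = (4)^(1/3) ~= 1.5874.
y^3 = -6 gives y = -(6)^(1/3) ~= -1.8171.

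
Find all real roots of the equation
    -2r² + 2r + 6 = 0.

Discriminant: (2)² − 4·(-2)·6 = 52.
Quadratic formula: r = (-2 ± √52) / (-4).
So r = 1/2 - √(13)/2 ≈ -1.3028 or r = 1/2 + √(13)/2 ≈ 2.3028.

r = -1.3028 or r = 2.3028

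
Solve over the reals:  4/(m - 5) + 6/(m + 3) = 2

Multiply both sides by (m - 5)(m + 3):
4(m + 3) + 6(m - 5) = 2(m - 5)(m + 3).
Expand and collect terms: 2m^2 - 14m - 12 = 0.
By the quadratic formula, m = (14 +/- sqrt(292)) / 4, so m ~= 7.772 or m ~= -0.772.
Neither value makes a denominator zero (m != 5, m != -3), so both are valid.

m = -0.772 or m = 7.772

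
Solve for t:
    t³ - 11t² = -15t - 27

Rearrange: t³ - 11t² + 15t + 27 = 0.
Possible rational roots are divisors of 27. Testing t = 3 gives 0, so (t - 3) is a factor.
Divide: t³ - 11t² + 15t + 27 = (t - 3)(t² - 8t - 9).
Factor the quadratic: t = 9 or t = -1.

t = -1 or t = 3 or t = 9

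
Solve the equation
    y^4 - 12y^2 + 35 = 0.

Let u = y^2. The equation becomes u^2 - 12u + 35 = 0.
Factor: (u - 7)(u - 5) = 0, so u = 7 or u = 5.
y^2 = 7 gives y = +/-sqrt(7) ~= +/-2.6458.
y^2 = 5 gives y = +/-sqrt(5) ~= +/-2.2361.

y = -2.6458 or y = -2.2361 or y = 2.2361 or y = 2.6458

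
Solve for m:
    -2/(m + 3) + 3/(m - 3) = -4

m = -2.4197 or m = 2.1697

Multiply both sides by (m + 3)(m - 3):
-2(m - 3) + 3(m + 3) = -4(m + 3)(m - 3).
Expand and collect terms: -4m² - m + 21 = 0.
By the quadratic formula, m = (1 ± √337) / -8, so m ≈ -2.4197 or m ≈ 2.1697.
Neither value makes a denominator zero (m ≠ -3, m ≠ 3), so both are valid.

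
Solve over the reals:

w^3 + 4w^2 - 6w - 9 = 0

w = -4.8541 or w = -1 or w = 1.8541

Possible rational roots are divisors of -9. Testing w = -1 gives 0, so (w + 1) is a factor.
Divide: w^3 + 4w^2 - 6w - 9 = (w + 1)(w^2 + 3w - 9).
Apply the quadratic formula to w^2 + 3w - 9 = 0: w = (-3 +/- sqrt(45))/2, i.e. w ~= 1.8541 or w ~= -4.8541.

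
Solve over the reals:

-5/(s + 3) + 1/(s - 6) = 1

s = -7.6589 or s = 6.6589

Multiply both sides by (s + 3)(s - 6):
-5(s - 6) + (s + 3) = (s + 3)(s - 6).
Expand and collect terms: s² + s - 51 = 0.
By the quadratic formula, s = (-1 ± √205) / 2, so s ≈ 6.6589 or s ≈ -7.6589.
Neither value makes a denominator zero (s ≠ -3, s ≠ 6), so both are valid.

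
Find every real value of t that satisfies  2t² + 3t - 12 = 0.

t = -3.3117 or t = 1.8117

Discriminant: (3)² − 4·2·(-12) = 105.
Quadratic formula: t = (-3 ± √105) / 4.
So t = -3/4 + √(105)/4 ≈ 1.8117 or t = -√(105)/4 - 3/4 ≈ -3.3117.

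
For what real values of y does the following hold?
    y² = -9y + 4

y = -9.4244 or y = 0.4244

Rearrange to standard form: y² + 9y - 4 = 0.
Discriminant: (9)² − 4·1·(-4) = 97.
Quadratic formula: y = (-9 ± √97) / 2.
So y = -9/2 + √(97)/2 ≈ 0.4244 or y = -√(97)/2 - 9/2 ≈ -9.4244.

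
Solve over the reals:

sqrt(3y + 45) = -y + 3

y = -3

Square both sides: 3y + 45 = (-y + 3)^2.
Expand and rearrange: y^2 - 9y - 36 = 0.
Solving gives y = 12 or y = -3.
Check each candidate in the original equation:
  y = 12: sqrt(81) = 9, while -y + 3 = -9 — extraneous.
  y = -3: sqrt(36) = 6, while -y + 3 = 6 — valid.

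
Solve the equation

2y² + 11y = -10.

y = -4.3508 or y = -1.1492

Rearrange to standard form: 2y² + 11y + 10 = 0.
Discriminant: (11)² − 4·2·10 = 41.
Quadratic formula: y = (-11 ± √41) / 4.
So y = -11/4 + √(41)/4 ≈ -1.1492 or y = -11/4 - √(41)/4 ≈ -4.3508.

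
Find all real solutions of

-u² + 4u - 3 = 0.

Factor: -1(u - 3)(u - 1) = 0.
So u = 3 or u = 1.

u = 1 or u = 3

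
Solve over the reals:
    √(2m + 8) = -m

Square both sides: 2m + 8 = (-m)².
Expand and rearrange: m² - 2m - 8 = 0.
Solving gives m = 4 or m = -2.
Check each candidate in the original equation:
  m = 4: √(16) = 4, while -m = -4 — extraneous.
  m = -2: √(4) = 2, while -m = 2 — valid.

m = -2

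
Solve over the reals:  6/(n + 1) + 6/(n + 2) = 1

Multiply both sides by (n + 1)(n + 2):
6(n + 2) + 6(n + 1) = (n + 1)(n + 2).
Expand and collect terms: n² - 9n - 16 = 0.
By the quadratic formula, n = (9 ± √145) / 2, so n ≈ 10.5208 or n ≈ -1.5208.
Neither value makes a denominator zero (n ≠ -1, n ≠ -2), so both are valid.

n = -1.5208 or n = 10.5208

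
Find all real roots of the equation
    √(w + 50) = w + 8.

w = -1

Square both sides: w + 50 = (w + 8)².
Expand and rearrange: w² + 15w + 14 = 0.
Solving gives w = -1 or w = -14.
Check each candidate in the original equation:
  w = -1: √(49) = 7, while w + 8 = 7 — valid.
  w = -14: √(36) = 6, while w + 8 = -6 — extraneous.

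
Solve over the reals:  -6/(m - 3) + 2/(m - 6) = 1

m = -1.772 or m = 6.772

Multiply both sides by (m - 3)(m - 6):
-6(m - 6) + 2(m - 3) = (m - 3)(m - 6).
Expand and collect terms: m² - 5m - 12 = 0.
By the quadratic formula, m = (5 ± √73) / 2, so m ≈ 6.772 or m ≈ -1.772.
Neither value makes a denominator zero (m ≠ 3, m ≠ 6), so both are valid.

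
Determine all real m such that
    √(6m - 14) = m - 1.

Square both sides: 6m - 14 = (m - 1)².
Expand and rearrange: m² - 8m + 15 = 0.
Solving gives m = 5 or m = 3.
Check each candidate in the original equation:
  m = 5: √(16) = 4, while m - 1 = 4 — valid.
  m = 3: √(4) = 2, while m - 1 = 2 — valid.

m = 3 or m = 5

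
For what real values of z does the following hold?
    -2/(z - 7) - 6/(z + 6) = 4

Multiply both sides by (z - 7)(z + 6):
-2(z + 6) - 6(z - 7) = 4(z - 7)(z + 6).
Expand and collect terms: 4z² + 4z - 198 = 0.
By the quadratic formula, z = (-4 ± √3184) / 8, so z ≈ 6.5534 or z ≈ -7.5534.
Neither value makes a denominator zero (z ≠ 7, z ≠ -6), so both are valid.

z = -7.5534 or z = 6.5534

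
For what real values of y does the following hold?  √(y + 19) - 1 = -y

y = -3

Isolate the radical: √(y + 19) = -y + 1.
Square both sides: y + 19 = (-y + 1)².
Expand and rearrange: y² - 3y - 18 = 0.
Solving gives y = 6 or y = -3.
Check each candidate in the original equation:
  y = 6: √(25) = 5, while -y + 1 = -5 — extraneous.
  y = -3: √(16) = 4, while -y + 1 = 4 — valid.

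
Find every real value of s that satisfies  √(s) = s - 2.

s = 4

Square both sides: s = (s - 2)².
Expand and rearrange: s² - 5s + 4 = 0.
Solving gives s = 4 or s = 1.
Check each candidate in the original equation:
  s = 4: √(4) = 2, while s - 2 = 2 — valid.
  s = 1: √(1) = 1, while s - 2 = -1 — extraneous.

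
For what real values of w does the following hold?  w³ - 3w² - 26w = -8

Rearrange: w³ - 3w² - 26w + 8 = 0.
Possible rational roots are divisors of 8. Testing w = -4 gives 0, so (w + 4) is a factor.
Divide: w³ - 3w² - 26w + 8 = (w + 4)(w² - 7w + 2).
Apply the quadratic formula to w² - 7w + 2 = 0: w = (7 ± √41)/2, i.e. w ≈ 6.7016 or w ≈ 0.2984.

w = -4 or w = 0.2984 or w = 6.7016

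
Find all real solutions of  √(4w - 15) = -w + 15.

Square both sides: 4w - 15 = (-w + 15)².
Expand and rearrange: w² - 34w + 240 = 0.
Solving gives w = 24 or w = 10.
Check each candidate in the original equation:
  w = 24: √(81) = 9, while -w + 15 = -9 — extraneous.
  w = 10: √(25) = 5, while -w + 15 = 5 — valid.

w = 10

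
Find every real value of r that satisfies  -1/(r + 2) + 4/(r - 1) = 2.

r = -2.3117 or r = 2.8117

Multiply both sides by (r + 2)(r - 1):
-(r - 1) + 4(r + 2) = 2(r + 2)(r - 1).
Expand and collect terms: 2r² - r - 13 = 0.
By the quadratic formula, r = (1 ± √105) / 4, so r ≈ 2.8117 or r ≈ -2.3117.
Neither value makes a denominator zero (r ≠ -2, r ≠ 1), so both are valid.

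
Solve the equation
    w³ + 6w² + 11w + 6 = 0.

w = -3 or w = -2 or w = -1

Possible rational roots are divisors of 6. Testing w = -2 gives 0, so (w + 2) is a factor.
Divide: w³ + 6w² + 11w + 6 = (w + 2)(w² + 4w + 3).
Factor the quadratic: w = -1 or w = -3.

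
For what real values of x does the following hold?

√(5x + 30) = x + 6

x = -6 or x = -1

Square both sides: 5x + 30 = (x + 6)².
Expand and rearrange: x² + 7x + 6 = 0.
Solving gives x = -1 or x = -6.
Check each candidate in the original equation:
  x = -1: √(25) = 5, while x + 6 = 5 — valid.
  x = -6: √(0) = 0, while x + 6 = 0 — valid.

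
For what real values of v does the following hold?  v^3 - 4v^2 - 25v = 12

Rearrange: v^3 - 4v^2 - 25v - 12 = 0.
Possible rational roots are divisors of -12. Testing v = -3 gives 0, so (v + 3) is a factor.
Divide: v^3 - 4v^2 - 25v - 12 = (v + 3)(v^2 - 7v - 4).
Apply the quadratic formula to v^2 - 7v - 4 = 0: v = (7 +/- sqrt(65))/2, i.e. v ~= 7.5311 or v ~= -0.5311.

v = -3 or v = -0.5311 or v = 7.5311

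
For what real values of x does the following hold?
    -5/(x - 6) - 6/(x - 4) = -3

Multiply both sides by (x - 6)(x - 4):
-5(x - 4) - 6(x - 6) = -3(x - 6)(x - 4).
Expand and collect terms: -3x² + 41x - 128 = 0.
By the quadratic formula, x = (-41 ± √145) / -6, so x ≈ 4.8264 or x ≈ 8.8403.
Neither value makes a denominator zero (x ≠ 6, x ≠ 4), so both are valid.

x = 4.8264 or x = 8.8403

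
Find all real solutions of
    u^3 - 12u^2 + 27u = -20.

u = -0.5826 or u = 4 or u = 8.5826

Rearrange: u^3 - 12u^2 + 27u + 20 = 0.
Possible rational roots are divisors of 20. Testing u = 4 gives 0, so (u - 4) is a factor.
Divide: u^3 - 12u^2 + 27u + 20 = (u - 4)(u^2 - 8u - 5).
Apply the quadratic formula to u^2 - 8u - 5 = 0: u = (8 +/- sqrt(84))/2, i.e. u ~= 8.5826 or u ~= -0.5826.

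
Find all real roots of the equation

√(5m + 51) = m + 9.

m = -3

Square both sides: 5m + 51 = (m + 9)².
Expand and rearrange: m² + 13m + 30 = 0.
Solving gives m = -3 or m = -10.
Check each candidate in the original equation:
  m = -3: √(36) = 6, while m + 9 = 6 — valid.
  m = -10: √(1) = 1, while m + 9 = -1 — extraneous.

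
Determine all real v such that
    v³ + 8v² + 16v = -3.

Rearrange: v³ + 8v² + 16v + 3 = 0.
Possible rational roots are divisors of 3. Testing v = -3 gives 0, so (v + 3) is a factor.
Divide: v³ + 8v² + 16v + 3 = (v + 3)(v² + 5v + 1).
Apply the quadratic formula to v² + 5v + 1 = 0: v = (-5 ± √21)/2, i.e. v ≈ -0.2087 or v ≈ -4.7913.

v = -4.7913 or v = -3 or v = -0.2087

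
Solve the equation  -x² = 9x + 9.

x = -7.8541 or x = -1.1459

Rearrange to standard form: -x² - 9x - 9 = 0.
Discriminant: (-9)² − 4·(-1)·(-9) = 45.
Quadratic formula: x = (9 ± √45) / (-2).
So x = -9/2 - 3·√(5)/2 ≈ -7.8541 or x = -9/2 + 3·√(5)/2 ≈ -1.1459.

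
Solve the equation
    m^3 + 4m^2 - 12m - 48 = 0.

Possible rational roots are divisors of -48. Testing m = -4 gives 0, so (m + 4) is a factor.
Divide: m^3 + 4m^2 - 12m - 48 = (m + 4)(m^2 - 12).
Apply the quadratic formula to m^2 - 12 = 0: m = (0 +/- sqrt(48))/2, i.e. m ~= 3.4641 or m ~= -3.4641.

m = -4 or m = -3.4641 or m = 3.4641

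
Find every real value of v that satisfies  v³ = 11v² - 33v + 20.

Rearrange: v³ - 11v² + 33v - 20 = 0.
Possible rational roots are divisors of -20. Testing v = 4 gives 0, so (v - 4) is a factor.
Divide: v³ - 11v² + 33v - 20 = (v - 4)(v² - 7v + 5).
Apply the quadratic formula to v² - 7v + 5 = 0: v = (7 ± √29)/2, i.e. v ≈ 6.1926 or v ≈ 0.8074.

v = 0.8074 or v = 4 or v = 6.1926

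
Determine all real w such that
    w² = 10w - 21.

w = 3 or w = 7

Bring every term to one side: w² - 10w + 21 = 0.
Factor: (w - 7)(w - 3) = 0.
So w = 7 or w = 3.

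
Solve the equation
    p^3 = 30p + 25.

p = -5 or p = -0.8541 or p = 5.8541

Rearrange: p^3 - 30p - 25 = 0.
Possible rational roots are divisors of -25. Testing p = -5 gives 0, so (p + 5) is a factor.
Divide: p^3 - 30p - 25 = (p + 5)(p^2 - 5p - 5).
Apply the quadratic formula to p^2 - 5p - 5 = 0: p = (5 +/- sqrt(45))/2, i.e. p ~= 5.8541 or p ~= -0.8541.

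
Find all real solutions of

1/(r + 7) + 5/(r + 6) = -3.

r = -8.2638 or r = -6.7362

Multiply both sides by (r + 7)(r + 6):
(r + 6) + 5(r + 7) = -3(r + 7)(r + 6).
Expand and collect terms: -3r² - 45r - 167 = 0.
By the quadratic formula, r = (45 ± √21) / -6, so r ≈ -8.2638 or r ≈ -6.7362.
Neither value makes a denominator zero (r ≠ -7, r ≠ -6), so both are valid.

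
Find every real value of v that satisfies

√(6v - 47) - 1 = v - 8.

Isolate the radical: √(6v - 47) = v - 7.
Square both sides: 6v - 47 = (v - 7)².
Expand and rearrange: v² - 20v + 96 = 0.
Solving gives v = 12 or v = 8.
Check each candidate in the original equation:
  v = 12: √(25) = 5, while v - 7 = 5 — valid.
  v = 8: √(1) = 1, while v - 7 = 1 — valid.

v = 8 or v = 12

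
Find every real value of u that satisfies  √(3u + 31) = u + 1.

Square both sides: 3u + 31 = (u + 1)².
Expand and rearrange: u² - u - 30 = 0.
Solving gives u = 6 or u = -5.
Check each candidate in the original equation:
  u = 6: √(49) = 7, while u + 1 = 7 — valid.
  u = -5: √(16) = 4, while u + 1 = -4 — extraneous.

u = 6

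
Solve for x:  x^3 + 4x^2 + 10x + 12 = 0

x = -2

Possible rational roots are divisors of 12. Testing x = -2 gives 0, so (x + 2) is a factor.
Divide: x^3 + 4x^2 + 10x + 12 = (x + 2)(x^2 + 2x + 6).
The quadratic x^2 + 2x + 6 has discriminant -20 < 0, so no further real roots.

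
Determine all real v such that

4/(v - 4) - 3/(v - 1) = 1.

Multiply both sides by (v - 4)(v - 1):
4(v - 1) - 3(v - 4) = (v - 4)(v - 1).
Expand and collect terms: v^2 - 6v - 4 = 0.
By the quadratic formula, v = (6 +/- sqrt(52)) / 2, so v ~= 6.6056 or v ~= -0.6056.
Neither value makes a denominator zero (v != 4, v != 1), so both are valid.

v = -0.6056 or v = 6.6056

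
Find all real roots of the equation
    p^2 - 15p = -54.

p = 6 or p = 9

Bring every term to one side: p^2 - 15p + 54 = 0.
Factor: (p - 6)(p - 9) = 0.
So p = 6 or p = 9.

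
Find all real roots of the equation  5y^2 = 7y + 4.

y = -0.4358 or y = 1.8358

Rearrange to standard form: 5y^2 - 7y - 4 = 0.
Discriminant: (-7)^2 - 4*5*(-4) = 129.
Quadratic formula: y = (7 +/- sqrt(129)) / 10.
So y = 7/10 + sqrt(129)/10 ~= 1.8358 or y = 7/10 - sqrt(129)/10 ~= -0.4358.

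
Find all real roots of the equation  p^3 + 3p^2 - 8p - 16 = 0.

Possible rational roots are divisors of -16. Testing p = -4 gives 0, so (p + 4) is a factor.
Divide: p^3 + 3p^2 - 8p - 16 = (p + 4)(p^2 - p - 4).
Apply the quadratic formula to p^2 - p - 4 = 0: p = (1 +/- sqrt(17))/2, i.e. p ~= 2.5616 or p ~= -1.5616.

p = -4 or p = -1.5616 or p = 2.5616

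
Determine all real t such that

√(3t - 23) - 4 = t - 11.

t = 8 or t = 9

Isolate the radical: √(3t - 23) = t - 7.
Square both sides: 3t - 23 = (t - 7)².
Expand and rearrange: t² - 17t + 72 = 0.
Solving gives t = 9 or t = 8.
Check each candidate in the original equation:
  t = 9: √(4) = 2, while t - 7 = 2 — valid.
  t = 8: √(1) = 1, while t - 7 = 1 — valid.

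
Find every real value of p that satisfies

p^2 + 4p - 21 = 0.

Factor: (p - 3)(p + 7) = 0.
So p = 3 or p = -7.

p = -7 or p = 3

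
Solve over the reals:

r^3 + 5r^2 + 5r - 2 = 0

r = -3.3028 or r = -2 or r = 0.3028

Possible rational roots are divisors of -2. Testing r = -2 gives 0, so (r + 2) is a factor.
Divide: r^3 + 5r^2 + 5r - 2 = (r + 2)(r^2 + 3r - 1).
Apply the quadratic formula to r^2 + 3r - 1 = 0: r = (-3 +/- sqrt(13))/2, i.e. r ~= 0.3028 or r ~= -3.3028.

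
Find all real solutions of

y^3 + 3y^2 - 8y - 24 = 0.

Possible rational roots are divisors of -24. Testing y = -3 gives 0, so (y + 3) is a factor.
Divide: y^3 + 3y^2 - 8y - 24 = (y + 3)(y^2 - 8).
Apply the quadratic formula to y^2 - 8 = 0: y = (0 +/- sqrt(32))/2, i.e. y ~= 2.8284 or y ~= -2.8284.

y = -3 or y = -2.8284 or y = 2.8284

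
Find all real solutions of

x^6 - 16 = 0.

x = -1.5874 or x = 1.5874

Let u = x^3. The equation becomes u^2 - 16 = 0.
Factor: (u + 4)(u - 4) = 0, so u = -4 or u = 4.
x^3 = -4 gives x = -(4)^(1/3) ~= -1.5874.
x^3 = 4 gives x = (4)^(1/3) ~= 1.5874.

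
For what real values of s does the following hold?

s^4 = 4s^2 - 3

Let u = s^2. The equation becomes u^2 - 4u + 3 = 0.
Factor: (u - 1)(u - 3) = 0, so u = 1 or u = 3.
s^2 = 1 gives s = +/-1.
s^2 = 3 gives s = +/-sqrt(3) ~= +/-1.7321.

s = -1.7321 or s = -1 or s = 1 or s = 1.7321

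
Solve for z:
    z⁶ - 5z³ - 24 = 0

z = -1.4422 or z = 2

Let u = z³. The equation becomes u² - 5u - 24 = 0.
Factor: (u + 3)(u - 8) = 0, so u = -3 or u = 8.
z³ = -3 gives z = -∛(3) ≈ -1.4422.
z³ = 8 gives z = 2.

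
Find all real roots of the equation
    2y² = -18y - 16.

Bring every term to one side: 2y² + 18y + 16 = 0.
Factor: 2(y + 1)(y + 8) = 0.
So y = -1 or y = -8.

y = -8 or y = -1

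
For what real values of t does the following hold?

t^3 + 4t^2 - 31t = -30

t = -8.217 or t = 1.217 or t = 3

Rearrange: t^3 + 4t^2 - 31t + 30 = 0.
Possible rational roots are divisors of 30. Testing t = 3 gives 0, so (t - 3) is a factor.
Divide: t^3 + 4t^2 - 31t + 30 = (t - 3)(t^2 + 7t - 10).
Apply the quadratic formula to t^2 + 7t - 10 = 0: t = (-7 +/- sqrt(89))/2, i.e. t ~= 1.217 or t ~= -8.217.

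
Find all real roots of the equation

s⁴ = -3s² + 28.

Let u = s². The equation becomes u² + 3u - 28 = 0.
Factor: (u + 7)(u - 4) = 0, so u = -7 or u = 4.
s² = -7 < 0 has no real solution.
s² = 4 gives s = ±2.

s = -2 or s = 2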